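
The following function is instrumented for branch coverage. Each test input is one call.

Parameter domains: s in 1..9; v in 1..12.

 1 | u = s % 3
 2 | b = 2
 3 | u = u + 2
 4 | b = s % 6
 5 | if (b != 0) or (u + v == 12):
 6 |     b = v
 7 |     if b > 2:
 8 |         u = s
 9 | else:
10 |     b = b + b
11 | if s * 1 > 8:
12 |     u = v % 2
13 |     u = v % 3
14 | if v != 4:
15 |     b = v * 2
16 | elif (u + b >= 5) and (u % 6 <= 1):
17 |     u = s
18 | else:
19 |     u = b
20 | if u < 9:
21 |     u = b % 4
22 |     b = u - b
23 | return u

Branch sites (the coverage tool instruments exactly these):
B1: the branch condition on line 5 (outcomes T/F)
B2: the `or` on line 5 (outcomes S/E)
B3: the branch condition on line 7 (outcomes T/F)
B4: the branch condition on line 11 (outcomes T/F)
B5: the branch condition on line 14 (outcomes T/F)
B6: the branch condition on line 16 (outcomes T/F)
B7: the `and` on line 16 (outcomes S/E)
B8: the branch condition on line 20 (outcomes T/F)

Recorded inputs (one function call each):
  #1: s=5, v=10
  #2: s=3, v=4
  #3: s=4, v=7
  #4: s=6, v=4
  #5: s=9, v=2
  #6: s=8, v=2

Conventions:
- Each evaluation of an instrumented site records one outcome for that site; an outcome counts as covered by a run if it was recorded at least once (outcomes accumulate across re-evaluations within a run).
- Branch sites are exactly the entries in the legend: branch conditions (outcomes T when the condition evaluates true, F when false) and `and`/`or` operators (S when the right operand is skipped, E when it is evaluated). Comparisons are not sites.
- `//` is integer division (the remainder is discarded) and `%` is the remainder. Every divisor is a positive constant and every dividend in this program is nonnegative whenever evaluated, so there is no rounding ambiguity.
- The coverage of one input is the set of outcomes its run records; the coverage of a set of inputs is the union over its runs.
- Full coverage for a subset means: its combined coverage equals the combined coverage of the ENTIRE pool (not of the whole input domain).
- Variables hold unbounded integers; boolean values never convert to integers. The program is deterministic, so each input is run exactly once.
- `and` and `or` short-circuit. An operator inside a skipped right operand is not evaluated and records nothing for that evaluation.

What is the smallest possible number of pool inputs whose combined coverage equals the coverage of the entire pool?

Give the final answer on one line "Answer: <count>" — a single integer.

#1 (s=5, v=10) -> B2->S, B1->T, B3->T, B4->F, B5->T, B8->T; covered: B1=T, B2=S, B3=T, B4=F, B5=T, B8=T
#2 (s=3, v=4) -> B2->S, B1->T, B3->T, B4->F, B5->F, B7->E, B6->F, B8->T; covered: B1=T, B2=S, B3=T, B4=F, B5=F, B6=F, B7=E, B8=T
#3 (s=4, v=7) -> B2->S, B1->T, B3->T, B4->F, B5->T, B8->T; covered: B1=T, B2=S, B3=T, B4=F, B5=T, B8=T
#4 (s=6, v=4) -> B2->E, B1->F, B4->F, B5->F, B7->S, B6->F, B8->T; covered: B1=F, B2=E, B4=F, B5=F, B6=F, B7=S, B8=T
#5 (s=9, v=2) -> B2->S, B1->T, B3->F, B4->T, B5->T, B8->T; covered: B1=T, B2=S, B3=F, B4=T, B5=T, B8=T
#6 (s=8, v=2) -> B2->S, B1->T, B3->F, B4->F, B5->T, B8->T; covered: B1=T, B2=S, B3=F, B4=F, B5=T, B8=T
union over all inputs: B1=T, B1=F, B2=S, B2=E, B3=T, B3=F, B4=T, B4=F, B5=T, B5=F, B6=F, B7=S, B7=E, B8=T (14 outcomes)
size 1 is not enough: best union over all size-1 subsets is 8/14
size 2 is not enough: best union over all size-2 subsets is 12/14
at size 3, {2, 4, 5} reaches all 14 outcomes; every lexicographically earlier size-3 subset fails

Answer: 3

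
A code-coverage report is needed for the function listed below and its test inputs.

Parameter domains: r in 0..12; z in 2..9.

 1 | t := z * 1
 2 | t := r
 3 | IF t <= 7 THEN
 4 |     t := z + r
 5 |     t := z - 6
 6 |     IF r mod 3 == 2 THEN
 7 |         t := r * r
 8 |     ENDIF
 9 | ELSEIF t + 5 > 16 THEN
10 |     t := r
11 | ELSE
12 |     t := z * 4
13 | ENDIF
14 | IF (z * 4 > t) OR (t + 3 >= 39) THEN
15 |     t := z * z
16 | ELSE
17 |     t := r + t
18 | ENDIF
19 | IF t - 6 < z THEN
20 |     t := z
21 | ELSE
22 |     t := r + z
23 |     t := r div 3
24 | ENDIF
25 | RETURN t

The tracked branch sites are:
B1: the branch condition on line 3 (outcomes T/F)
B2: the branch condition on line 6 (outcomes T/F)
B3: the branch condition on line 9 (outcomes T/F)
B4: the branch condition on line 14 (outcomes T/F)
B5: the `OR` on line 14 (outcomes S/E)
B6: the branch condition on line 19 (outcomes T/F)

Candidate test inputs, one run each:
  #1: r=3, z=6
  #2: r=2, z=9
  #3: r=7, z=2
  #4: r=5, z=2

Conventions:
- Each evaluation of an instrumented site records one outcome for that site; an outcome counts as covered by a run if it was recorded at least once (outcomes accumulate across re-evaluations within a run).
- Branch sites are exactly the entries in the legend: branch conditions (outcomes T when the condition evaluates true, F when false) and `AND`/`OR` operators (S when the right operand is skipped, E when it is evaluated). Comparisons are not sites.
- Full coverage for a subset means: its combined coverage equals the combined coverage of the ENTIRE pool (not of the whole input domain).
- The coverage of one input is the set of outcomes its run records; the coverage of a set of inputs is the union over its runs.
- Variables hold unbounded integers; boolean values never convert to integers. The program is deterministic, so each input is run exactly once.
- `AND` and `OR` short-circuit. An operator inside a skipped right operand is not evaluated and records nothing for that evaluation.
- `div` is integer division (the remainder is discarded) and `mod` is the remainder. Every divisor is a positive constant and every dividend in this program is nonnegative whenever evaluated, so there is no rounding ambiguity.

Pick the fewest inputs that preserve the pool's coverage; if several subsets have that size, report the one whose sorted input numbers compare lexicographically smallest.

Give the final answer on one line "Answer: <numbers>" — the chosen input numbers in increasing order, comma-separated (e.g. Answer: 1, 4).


#1 (r=3, z=6) -> covered: B1=T, B2=F, B4=T, B5=S, B6=F
#2 (r=2, z=9) -> covered: B1=T, B2=T, B4=T, B5=S, B6=F
#3 (r=7, z=2) -> covered: B1=T, B2=F, B4=T, B5=S, B6=T
#4 (r=5, z=2) -> covered: B1=T, B2=T, B4=F, B5=E, B6=F
the full pool covers 9 outcomes: B1=T, B2=T, B2=F, B4=T, B4=F, B5=S, B5=E, B6=T, B6=F
checked all size-1 subsets: none covers 9 outcomes (max 5/9)
inputs {3, 4} (size 2) cover everything; no size-2 subset with a lexicographically smaller index list covers all 9
Answer: 3, 4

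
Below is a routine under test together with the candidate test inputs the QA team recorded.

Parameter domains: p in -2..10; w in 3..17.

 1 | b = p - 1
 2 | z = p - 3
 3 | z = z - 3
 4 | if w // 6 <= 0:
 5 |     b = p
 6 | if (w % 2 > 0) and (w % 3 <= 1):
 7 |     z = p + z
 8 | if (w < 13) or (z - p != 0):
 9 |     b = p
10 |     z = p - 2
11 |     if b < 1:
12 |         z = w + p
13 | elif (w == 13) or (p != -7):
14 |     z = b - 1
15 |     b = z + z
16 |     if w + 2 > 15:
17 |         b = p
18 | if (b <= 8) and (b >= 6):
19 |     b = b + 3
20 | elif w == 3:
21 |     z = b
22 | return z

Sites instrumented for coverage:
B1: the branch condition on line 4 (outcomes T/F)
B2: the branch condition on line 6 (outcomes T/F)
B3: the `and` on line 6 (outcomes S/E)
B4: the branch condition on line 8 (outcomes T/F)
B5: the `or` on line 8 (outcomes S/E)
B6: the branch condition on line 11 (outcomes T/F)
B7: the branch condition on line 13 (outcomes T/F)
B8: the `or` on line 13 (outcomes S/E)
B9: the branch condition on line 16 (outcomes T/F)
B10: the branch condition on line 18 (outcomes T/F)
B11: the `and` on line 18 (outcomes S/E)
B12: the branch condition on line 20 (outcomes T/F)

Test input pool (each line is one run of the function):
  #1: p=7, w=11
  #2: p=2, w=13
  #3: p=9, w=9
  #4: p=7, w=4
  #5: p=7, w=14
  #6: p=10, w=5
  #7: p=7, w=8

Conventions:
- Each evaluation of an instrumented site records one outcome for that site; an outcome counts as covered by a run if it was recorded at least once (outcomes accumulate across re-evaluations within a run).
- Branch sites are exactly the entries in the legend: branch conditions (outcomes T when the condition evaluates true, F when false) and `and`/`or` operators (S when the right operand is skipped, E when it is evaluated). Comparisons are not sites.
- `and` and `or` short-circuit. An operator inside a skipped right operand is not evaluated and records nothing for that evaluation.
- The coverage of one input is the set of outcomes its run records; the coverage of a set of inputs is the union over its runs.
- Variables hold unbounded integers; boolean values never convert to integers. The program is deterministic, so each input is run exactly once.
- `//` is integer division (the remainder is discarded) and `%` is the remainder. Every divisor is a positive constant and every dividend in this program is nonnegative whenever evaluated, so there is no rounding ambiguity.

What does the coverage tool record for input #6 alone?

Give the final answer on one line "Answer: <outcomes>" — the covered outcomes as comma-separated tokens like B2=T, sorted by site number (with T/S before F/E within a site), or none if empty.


Running input #6 (p=10, w=5), event by event:
  B1->T, B3->E, B2->F, B5->S, B4->T, B6->F, B11->S, B10->F, B12->F
distinct outcomes covered: B1=T, B2=F, B3=E, B4=T, B5=S, B6=F, B10=F, B11=S, B12=F
Answer: B1=T, B2=F, B3=E, B4=T, B5=S, B6=F, B10=F, B11=S, B12=F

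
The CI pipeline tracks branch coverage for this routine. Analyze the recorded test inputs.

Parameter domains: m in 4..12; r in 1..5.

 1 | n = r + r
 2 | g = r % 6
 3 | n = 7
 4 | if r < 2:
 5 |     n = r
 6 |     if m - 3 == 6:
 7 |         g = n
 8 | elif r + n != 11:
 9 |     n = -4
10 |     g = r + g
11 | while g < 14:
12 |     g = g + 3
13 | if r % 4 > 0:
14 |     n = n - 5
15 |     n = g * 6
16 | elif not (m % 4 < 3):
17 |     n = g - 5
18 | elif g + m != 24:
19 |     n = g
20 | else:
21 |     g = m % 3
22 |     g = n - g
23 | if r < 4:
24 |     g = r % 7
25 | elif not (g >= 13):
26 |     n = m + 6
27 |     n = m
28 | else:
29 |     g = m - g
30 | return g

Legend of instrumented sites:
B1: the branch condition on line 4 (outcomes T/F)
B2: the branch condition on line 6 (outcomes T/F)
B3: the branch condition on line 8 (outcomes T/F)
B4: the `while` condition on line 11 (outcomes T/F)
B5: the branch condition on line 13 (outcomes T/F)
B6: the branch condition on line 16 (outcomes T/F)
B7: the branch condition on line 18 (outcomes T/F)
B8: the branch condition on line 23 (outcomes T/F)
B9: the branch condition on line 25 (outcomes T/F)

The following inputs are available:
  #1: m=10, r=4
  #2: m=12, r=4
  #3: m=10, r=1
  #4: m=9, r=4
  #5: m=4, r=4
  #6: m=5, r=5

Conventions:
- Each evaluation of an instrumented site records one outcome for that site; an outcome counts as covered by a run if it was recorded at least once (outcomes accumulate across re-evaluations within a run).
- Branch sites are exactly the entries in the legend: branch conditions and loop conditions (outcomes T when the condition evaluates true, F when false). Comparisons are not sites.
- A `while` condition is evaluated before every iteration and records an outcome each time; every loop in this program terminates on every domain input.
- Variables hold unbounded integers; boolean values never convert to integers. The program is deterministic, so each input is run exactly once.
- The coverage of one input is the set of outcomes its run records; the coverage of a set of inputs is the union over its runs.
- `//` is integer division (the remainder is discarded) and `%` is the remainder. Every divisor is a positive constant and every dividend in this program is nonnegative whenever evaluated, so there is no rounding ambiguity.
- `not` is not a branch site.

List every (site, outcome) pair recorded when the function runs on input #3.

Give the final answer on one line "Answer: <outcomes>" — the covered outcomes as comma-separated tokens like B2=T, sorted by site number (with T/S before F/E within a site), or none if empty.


Running input #3 (m=10, r=1), event by event:
  B1->T, B2->F, B4->T, B4->T, B4->T, B4->T, B4->T, B4->F, B5->T, B8->T
deduplicating events, the covered set is: B1=T, B2=F, B4=T, B4=F, B5=T, B8=T
Answer: B1=T, B2=F, B4=T, B4=F, B5=T, B8=T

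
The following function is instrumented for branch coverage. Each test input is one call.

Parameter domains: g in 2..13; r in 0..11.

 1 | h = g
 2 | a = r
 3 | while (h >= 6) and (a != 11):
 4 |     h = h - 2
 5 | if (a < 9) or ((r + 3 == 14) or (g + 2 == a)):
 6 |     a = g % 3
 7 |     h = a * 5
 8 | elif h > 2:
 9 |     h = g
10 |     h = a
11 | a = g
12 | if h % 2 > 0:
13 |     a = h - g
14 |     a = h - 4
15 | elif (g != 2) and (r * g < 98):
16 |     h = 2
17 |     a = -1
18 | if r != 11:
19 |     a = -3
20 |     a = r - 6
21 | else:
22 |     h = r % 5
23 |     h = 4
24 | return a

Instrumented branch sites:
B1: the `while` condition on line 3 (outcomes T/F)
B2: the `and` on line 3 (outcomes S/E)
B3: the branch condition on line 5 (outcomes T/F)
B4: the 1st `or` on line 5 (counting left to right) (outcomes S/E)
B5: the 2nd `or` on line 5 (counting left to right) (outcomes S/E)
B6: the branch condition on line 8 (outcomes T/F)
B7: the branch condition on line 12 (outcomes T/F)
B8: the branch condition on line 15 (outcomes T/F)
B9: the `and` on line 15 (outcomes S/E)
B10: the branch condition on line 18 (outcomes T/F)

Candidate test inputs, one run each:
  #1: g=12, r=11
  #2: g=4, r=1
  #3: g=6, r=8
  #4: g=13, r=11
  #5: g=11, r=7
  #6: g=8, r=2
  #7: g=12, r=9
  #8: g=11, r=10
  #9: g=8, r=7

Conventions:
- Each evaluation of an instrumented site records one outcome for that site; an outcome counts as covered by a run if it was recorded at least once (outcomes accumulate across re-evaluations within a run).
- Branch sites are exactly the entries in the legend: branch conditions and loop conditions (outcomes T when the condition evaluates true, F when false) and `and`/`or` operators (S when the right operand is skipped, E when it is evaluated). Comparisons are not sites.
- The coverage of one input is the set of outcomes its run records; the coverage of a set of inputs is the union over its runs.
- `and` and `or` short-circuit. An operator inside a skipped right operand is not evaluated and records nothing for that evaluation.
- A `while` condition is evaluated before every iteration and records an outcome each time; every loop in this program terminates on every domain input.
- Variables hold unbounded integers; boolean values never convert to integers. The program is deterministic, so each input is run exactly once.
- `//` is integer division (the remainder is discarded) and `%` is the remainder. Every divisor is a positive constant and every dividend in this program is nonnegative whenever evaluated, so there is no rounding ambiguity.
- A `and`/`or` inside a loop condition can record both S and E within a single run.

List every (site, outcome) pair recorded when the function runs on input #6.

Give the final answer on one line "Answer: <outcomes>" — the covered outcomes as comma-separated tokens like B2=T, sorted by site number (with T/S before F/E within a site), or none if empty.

Tracing the run of input #6 (g=8, r=2):
  B2->E, B1->T, B2->E, B1->T, B2->S, B1->F, B4->S, B3->T, B7->F, B9->E
  B8->T, B10->T
collecting distinct outcomes: B1=T, B1=F, B2=S, B2=E, B3=T, B4=S, B7=F, B8=T, B9=E, B10=T

Answer: B1=T, B1=F, B2=S, B2=E, B3=T, B4=S, B7=F, B8=T, B9=E, B10=T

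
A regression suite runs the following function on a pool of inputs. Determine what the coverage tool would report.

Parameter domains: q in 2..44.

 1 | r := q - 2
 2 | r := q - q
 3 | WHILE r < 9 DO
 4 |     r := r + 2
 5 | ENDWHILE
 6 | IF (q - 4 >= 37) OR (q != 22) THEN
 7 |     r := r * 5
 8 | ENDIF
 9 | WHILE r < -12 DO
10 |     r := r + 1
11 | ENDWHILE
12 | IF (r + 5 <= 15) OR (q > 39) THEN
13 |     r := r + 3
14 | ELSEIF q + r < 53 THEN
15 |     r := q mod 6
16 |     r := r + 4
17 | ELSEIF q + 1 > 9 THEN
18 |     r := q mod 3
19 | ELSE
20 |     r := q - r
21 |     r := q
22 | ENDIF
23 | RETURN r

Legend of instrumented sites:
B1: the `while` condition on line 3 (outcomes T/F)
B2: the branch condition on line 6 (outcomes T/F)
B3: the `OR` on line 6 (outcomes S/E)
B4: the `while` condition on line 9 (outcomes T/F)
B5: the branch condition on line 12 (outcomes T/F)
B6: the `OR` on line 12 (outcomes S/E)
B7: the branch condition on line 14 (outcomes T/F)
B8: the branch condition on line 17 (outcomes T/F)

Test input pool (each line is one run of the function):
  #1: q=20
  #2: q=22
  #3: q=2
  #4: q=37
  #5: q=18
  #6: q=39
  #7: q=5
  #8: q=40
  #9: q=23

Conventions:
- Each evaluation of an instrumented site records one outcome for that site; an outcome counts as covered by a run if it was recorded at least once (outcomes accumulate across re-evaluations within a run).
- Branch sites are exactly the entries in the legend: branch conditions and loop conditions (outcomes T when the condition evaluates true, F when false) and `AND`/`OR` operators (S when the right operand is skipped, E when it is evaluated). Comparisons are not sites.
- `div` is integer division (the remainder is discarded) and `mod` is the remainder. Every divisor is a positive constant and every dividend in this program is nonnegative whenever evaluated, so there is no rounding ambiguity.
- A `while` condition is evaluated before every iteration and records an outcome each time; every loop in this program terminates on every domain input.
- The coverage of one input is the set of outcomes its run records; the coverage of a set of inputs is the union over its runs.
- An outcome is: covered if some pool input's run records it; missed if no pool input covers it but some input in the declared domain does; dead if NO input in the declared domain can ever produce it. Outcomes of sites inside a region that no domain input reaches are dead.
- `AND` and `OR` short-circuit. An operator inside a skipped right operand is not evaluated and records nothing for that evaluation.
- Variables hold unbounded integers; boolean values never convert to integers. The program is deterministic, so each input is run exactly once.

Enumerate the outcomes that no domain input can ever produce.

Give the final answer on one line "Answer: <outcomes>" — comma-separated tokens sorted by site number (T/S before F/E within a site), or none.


exhaustive pass over the 43-input domain:
  B4=T: no domain input ever produces it -> dead
  reachable outcomes have witnesses, e.g. B1=T (e.g. q=2), B1=F (e.g. q=2), B2=T (e.g. q=2), B2=F (e.g. q=22)
Answer: B4=T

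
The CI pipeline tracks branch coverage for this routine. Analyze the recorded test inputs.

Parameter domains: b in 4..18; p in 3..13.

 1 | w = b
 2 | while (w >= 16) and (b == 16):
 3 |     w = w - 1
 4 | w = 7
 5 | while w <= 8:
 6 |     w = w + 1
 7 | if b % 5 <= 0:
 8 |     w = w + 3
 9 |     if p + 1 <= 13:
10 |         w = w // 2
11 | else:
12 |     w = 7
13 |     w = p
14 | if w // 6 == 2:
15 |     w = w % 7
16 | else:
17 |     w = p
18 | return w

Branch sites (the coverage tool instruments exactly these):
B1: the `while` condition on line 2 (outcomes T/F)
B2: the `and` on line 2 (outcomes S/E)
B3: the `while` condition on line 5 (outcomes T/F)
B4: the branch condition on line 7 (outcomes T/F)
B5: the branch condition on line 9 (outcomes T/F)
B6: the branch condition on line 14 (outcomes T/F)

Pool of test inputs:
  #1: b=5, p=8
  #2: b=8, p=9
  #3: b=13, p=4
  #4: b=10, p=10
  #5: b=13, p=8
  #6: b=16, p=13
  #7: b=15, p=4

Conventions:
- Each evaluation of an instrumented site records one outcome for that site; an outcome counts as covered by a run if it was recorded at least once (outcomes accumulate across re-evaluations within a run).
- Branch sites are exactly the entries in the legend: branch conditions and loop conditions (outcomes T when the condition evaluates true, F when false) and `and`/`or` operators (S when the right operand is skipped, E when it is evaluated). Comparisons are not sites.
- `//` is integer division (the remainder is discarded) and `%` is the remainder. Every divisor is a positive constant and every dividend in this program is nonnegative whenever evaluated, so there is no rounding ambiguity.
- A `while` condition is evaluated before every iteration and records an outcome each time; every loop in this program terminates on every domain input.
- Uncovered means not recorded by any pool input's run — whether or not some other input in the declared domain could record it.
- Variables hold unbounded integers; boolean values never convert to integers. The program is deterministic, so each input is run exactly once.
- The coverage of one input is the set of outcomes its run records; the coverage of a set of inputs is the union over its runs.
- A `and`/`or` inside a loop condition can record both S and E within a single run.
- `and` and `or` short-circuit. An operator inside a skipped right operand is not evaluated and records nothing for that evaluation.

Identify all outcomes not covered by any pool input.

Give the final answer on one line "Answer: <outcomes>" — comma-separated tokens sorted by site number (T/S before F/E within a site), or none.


test 1 (b=5, p=8) fires B2->S, B1->F, B3->T, B3->T, B3->F, B4->T, B5->T, B6->F; hits B1=F, B2=S, B3=T, B3=F, B4=T, B5=T, B6=F
test 2 (b=8, p=9) fires B2->S, B1->F, B3->T, B3->T, B3->F, B4->F, B6->F; hits B1=F, B2=S, B3=T, B3=F, B4=F, B6=F
test 3 (b=13, p=4) fires B2->S, B1->F, B3->T, B3->T, B3->F, B4->F, B6->F; hits B1=F, B2=S, B3=T, B3=F, B4=F, B6=F
test 4 (b=10, p=10) fires B2->S, B1->F, B3->T, B3->T, B3->F, B4->T, B5->T, B6->F; hits B1=F, B2=S, B3=T, B3=F, B4=T, B5=T, B6=F
test 5 (b=13, p=8) fires B2->S, B1->F, B3->T, B3->T, B3->F, B4->F, B6->F; hits B1=F, B2=S, B3=T, B3=F, B4=F, B6=F
test 6 (b=16, p=13) fires B2->E, B1->T, B2->S, B1->F, B3->T, B3->T, B3->F, B4->F, B6->T; hits B1=T, B1=F, B2=S, B2=E, B3=T, B3=F, B4=F, B6=T
test 7 (b=15, p=4) fires B2->S, B1->F, B3->T, B3->T, B3->F, B4->T, B5->T, B6->F; hits B1=F, B2=S, B3=T, B3=F, B4=T, B5=T, B6=F
union over the pool: B1=T, B1=F, B2=S, B2=E, B3=T, B3=F, B4=T, B4=F, B5=T, B6=T, B6=F
uncovered (1 of 12): B5=F
Answer: B5=F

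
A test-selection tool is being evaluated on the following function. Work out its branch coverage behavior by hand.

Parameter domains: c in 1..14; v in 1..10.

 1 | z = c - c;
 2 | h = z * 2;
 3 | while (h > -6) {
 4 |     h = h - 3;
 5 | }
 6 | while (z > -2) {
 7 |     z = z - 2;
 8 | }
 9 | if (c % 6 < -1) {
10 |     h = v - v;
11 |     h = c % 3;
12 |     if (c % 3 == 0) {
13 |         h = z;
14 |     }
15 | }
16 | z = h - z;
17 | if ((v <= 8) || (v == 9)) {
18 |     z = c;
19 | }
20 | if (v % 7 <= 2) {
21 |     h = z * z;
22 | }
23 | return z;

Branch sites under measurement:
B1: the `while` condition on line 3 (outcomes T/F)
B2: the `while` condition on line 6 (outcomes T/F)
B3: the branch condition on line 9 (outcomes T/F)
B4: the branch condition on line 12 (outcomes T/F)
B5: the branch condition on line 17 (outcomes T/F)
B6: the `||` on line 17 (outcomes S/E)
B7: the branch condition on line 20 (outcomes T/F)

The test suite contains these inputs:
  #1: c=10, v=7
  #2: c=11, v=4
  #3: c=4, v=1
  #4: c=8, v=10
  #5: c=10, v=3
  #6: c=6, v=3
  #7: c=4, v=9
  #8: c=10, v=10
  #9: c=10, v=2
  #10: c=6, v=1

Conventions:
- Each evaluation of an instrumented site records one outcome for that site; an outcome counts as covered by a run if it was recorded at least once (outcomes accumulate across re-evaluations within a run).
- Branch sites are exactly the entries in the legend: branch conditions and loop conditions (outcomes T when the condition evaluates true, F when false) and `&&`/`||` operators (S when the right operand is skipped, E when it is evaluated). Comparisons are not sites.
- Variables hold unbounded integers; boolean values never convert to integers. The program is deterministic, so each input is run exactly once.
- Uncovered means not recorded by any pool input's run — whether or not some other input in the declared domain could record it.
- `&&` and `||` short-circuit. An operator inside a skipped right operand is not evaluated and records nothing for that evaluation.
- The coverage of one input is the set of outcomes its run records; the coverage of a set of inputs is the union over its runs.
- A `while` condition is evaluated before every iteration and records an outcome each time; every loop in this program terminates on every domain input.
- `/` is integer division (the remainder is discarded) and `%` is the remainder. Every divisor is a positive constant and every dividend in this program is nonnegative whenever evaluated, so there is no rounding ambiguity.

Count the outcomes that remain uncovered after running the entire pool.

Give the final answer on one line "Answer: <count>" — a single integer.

run #1 (c=10, v=7) runs B1->T, B1->T, B1->F, B2->T, B2->F, B3->F, B6->S, B5->T, B7->T; records B1=T, B1=F, B2=T, B2=F, B3=F, B5=T, B6=S, B7=T
run #2 (c=11, v=4) runs B1->T, B1->T, B1->F, B2->T, B2->F, B3->F, B6->S, B5->T, B7->F; records B1=T, B1=F, B2=T, B2=F, B3=F, B5=T, B6=S, B7=F
run #3 (c=4, v=1) runs B1->T, B1->T, B1->F, B2->T, B2->F, B3->F, B6->S, B5->T, B7->T; records B1=T, B1=F, B2=T, B2=F, B3=F, B5=T, B6=S, B7=T
run #4 (c=8, v=10) runs B1->T, B1->T, B1->F, B2->T, B2->F, B3->F, B6->E, B5->F, B7->F; records B1=T, B1=F, B2=T, B2=F, B3=F, B5=F, B6=E, B7=F
run #5 (c=10, v=3) runs B1->T, B1->T, B1->F, B2->T, B2->F, B3->F, B6->S, B5->T, B7->F; records B1=T, B1=F, B2=T, B2=F, B3=F, B5=T, B6=S, B7=F
run #6 (c=6, v=3) runs B1->T, B1->T, B1->F, B2->T, B2->F, B3->F, B6->S, B5->T, B7->F; records B1=T, B1=F, B2=T, B2=F, B3=F, B5=T, B6=S, B7=F
run #7 (c=4, v=9) runs B1->T, B1->T, B1->F, B2->T, B2->F, B3->F, B6->E, B5->T, B7->T; records B1=T, B1=F, B2=T, B2=F, B3=F, B5=T, B6=E, B7=T
run #8 (c=10, v=10) runs B1->T, B1->T, B1->F, B2->T, B2->F, B3->F, B6->E, B5->F, B7->F; records B1=T, B1=F, B2=T, B2=F, B3=F, B5=F, B6=E, B7=F
run #9 (c=10, v=2) runs B1->T, B1->T, B1->F, B2->T, B2->F, B3->F, B6->S, B5->T, B7->T; records B1=T, B1=F, B2=T, B2=F, B3=F, B5=T, B6=S, B7=T
run #10 (c=6, v=1) runs B1->T, B1->T, B1->F, B2->T, B2->F, B3->F, B6->S, B5->T, B7->T; records B1=T, B1=F, B2=T, B2=F, B3=F, B5=T, B6=S, B7=T
union over the pool: B1=T, B1=F, B2=T, B2=F, B3=F, B5=T, B5=F, B6=S, B6=E, B7=T, B7=F
uncovered (3 of 14): B3=T, B4=T, B4=F

Answer: 3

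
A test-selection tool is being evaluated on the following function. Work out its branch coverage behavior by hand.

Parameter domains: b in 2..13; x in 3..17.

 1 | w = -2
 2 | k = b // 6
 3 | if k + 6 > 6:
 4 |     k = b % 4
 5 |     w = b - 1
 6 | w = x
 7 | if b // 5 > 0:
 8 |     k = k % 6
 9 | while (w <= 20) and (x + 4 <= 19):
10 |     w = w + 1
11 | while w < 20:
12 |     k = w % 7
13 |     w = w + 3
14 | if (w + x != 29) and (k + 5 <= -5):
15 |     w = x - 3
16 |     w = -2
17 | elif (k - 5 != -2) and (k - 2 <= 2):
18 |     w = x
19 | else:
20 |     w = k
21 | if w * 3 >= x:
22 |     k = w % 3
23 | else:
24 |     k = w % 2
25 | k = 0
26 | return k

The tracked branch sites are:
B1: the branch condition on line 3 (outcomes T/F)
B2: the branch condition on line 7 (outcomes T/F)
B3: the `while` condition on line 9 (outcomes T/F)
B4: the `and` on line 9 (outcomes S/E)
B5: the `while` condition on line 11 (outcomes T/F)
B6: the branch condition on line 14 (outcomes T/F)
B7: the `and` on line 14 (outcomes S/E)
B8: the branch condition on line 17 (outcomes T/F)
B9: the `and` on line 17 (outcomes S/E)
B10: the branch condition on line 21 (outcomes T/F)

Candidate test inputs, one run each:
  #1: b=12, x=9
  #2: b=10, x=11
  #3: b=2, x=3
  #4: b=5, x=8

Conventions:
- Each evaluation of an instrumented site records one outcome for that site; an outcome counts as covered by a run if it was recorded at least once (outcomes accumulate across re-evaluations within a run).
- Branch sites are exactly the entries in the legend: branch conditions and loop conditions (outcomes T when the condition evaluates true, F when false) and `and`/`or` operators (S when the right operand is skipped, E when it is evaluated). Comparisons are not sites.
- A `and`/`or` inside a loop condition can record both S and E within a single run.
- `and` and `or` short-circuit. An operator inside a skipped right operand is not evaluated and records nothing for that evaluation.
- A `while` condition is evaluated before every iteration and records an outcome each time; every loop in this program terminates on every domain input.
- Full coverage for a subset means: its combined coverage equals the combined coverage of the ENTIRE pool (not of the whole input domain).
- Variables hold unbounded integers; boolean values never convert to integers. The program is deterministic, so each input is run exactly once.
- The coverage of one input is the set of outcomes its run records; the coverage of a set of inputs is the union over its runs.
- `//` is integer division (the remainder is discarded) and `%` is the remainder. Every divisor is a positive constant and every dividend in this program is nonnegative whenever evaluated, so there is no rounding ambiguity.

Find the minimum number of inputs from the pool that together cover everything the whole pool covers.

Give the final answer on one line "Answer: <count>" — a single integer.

#1 (b=12, x=9) -> B1->T, B2->T, B4->E, B3->T, B4->E, B3->T, B4->E, B3->T, B4->E, B3->T, B4->E, B3->T, B4->E, B3->T, ...; covered: B1=T, B2=T, B3=T, B3=F, B4=S, B4=E, B5=F, B6=F, B7=E, B8=T, B9=E, B10=T
#2 (b=10, x=11) -> B1->T, B2->T, B4->E, B3->T, B4->E, B3->T, B4->E, B3->T, B4->E, B3->T, B4->E, B3->T, B4->E, B3->T, ...; covered: B1=T, B2=T, B3=T, B3=F, B4=S, B4=E, B5=F, B6=F, B7=E, B8=T, B9=E, B10=T
#3 (b=2, x=3) -> B1->F, B2->F, B4->E, B3->T, B4->E, B3->T, B4->E, B3->T, B4->E, B3->T, B4->E, B3->T, B4->E, B3->T, ...; covered: B1=F, B2=F, B3=T, B3=F, B4=S, B4=E, B5=F, B6=F, B7=E, B8=T, B9=E, B10=T
#4 (b=5, x=8) -> B1->F, B2->T, B4->E, B3->T, B4->E, B3->T, B4->E, B3->T, B4->E, B3->T, B4->E, B3->T, B4->E, B3->T, ...; covered: B1=F, B2=T, B3=T, B3=F, B4=S, B4=E, B5=F, B6=F, B7=S, B8=T, B9=E, B10=T
union over all inputs: B1=T, B1=F, B2=T, B2=F, B3=T, B3=F, B4=S, B4=E, B5=F, B6=F, B7=S, B7=E, B8=T, B9=E, B10=T (15 outcomes)
size 1 is not enough: best union over all size-1 subsets is 12/15
size 2 is not enough: best union over all size-2 subsets is 14/15
the canonical winner is {1, 3, 4}: size 3, full 15-outcome coverage, earliest index list among size-3 covers

Answer: 3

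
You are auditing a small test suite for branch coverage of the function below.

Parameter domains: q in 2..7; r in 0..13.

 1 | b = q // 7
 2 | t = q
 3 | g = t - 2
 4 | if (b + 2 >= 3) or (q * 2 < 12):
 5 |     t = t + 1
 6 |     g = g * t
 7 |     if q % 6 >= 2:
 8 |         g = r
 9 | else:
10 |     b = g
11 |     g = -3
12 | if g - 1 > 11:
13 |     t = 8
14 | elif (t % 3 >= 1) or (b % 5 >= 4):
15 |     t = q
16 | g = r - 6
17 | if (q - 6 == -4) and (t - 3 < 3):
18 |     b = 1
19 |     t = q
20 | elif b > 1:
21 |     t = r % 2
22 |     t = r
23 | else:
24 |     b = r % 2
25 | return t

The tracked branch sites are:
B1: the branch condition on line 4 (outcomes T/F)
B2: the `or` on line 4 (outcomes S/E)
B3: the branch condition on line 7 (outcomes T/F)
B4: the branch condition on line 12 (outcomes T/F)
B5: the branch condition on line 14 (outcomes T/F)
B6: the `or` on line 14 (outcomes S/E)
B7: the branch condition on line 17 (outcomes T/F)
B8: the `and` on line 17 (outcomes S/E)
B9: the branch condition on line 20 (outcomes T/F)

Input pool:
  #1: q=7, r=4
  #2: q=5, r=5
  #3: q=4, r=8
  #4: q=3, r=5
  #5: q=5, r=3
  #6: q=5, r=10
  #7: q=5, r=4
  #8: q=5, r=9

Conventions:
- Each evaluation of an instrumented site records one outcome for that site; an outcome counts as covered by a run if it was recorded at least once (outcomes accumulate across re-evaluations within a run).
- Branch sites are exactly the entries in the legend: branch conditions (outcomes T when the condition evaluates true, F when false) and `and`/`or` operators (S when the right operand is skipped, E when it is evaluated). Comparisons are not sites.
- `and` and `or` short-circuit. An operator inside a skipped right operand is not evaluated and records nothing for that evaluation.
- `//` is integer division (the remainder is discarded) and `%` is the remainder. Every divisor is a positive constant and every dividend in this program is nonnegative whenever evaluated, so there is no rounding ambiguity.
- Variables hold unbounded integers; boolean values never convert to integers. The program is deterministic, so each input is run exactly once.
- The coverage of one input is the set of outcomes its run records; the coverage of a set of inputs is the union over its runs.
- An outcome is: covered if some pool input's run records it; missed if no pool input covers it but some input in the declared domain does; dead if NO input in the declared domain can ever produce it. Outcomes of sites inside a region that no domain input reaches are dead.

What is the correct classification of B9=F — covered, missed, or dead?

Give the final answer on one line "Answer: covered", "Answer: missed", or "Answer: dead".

B9=F is recorded by pool input(s) 1, 2, 3, 4, 5, 6, 7, 8 -> covered

Answer: covered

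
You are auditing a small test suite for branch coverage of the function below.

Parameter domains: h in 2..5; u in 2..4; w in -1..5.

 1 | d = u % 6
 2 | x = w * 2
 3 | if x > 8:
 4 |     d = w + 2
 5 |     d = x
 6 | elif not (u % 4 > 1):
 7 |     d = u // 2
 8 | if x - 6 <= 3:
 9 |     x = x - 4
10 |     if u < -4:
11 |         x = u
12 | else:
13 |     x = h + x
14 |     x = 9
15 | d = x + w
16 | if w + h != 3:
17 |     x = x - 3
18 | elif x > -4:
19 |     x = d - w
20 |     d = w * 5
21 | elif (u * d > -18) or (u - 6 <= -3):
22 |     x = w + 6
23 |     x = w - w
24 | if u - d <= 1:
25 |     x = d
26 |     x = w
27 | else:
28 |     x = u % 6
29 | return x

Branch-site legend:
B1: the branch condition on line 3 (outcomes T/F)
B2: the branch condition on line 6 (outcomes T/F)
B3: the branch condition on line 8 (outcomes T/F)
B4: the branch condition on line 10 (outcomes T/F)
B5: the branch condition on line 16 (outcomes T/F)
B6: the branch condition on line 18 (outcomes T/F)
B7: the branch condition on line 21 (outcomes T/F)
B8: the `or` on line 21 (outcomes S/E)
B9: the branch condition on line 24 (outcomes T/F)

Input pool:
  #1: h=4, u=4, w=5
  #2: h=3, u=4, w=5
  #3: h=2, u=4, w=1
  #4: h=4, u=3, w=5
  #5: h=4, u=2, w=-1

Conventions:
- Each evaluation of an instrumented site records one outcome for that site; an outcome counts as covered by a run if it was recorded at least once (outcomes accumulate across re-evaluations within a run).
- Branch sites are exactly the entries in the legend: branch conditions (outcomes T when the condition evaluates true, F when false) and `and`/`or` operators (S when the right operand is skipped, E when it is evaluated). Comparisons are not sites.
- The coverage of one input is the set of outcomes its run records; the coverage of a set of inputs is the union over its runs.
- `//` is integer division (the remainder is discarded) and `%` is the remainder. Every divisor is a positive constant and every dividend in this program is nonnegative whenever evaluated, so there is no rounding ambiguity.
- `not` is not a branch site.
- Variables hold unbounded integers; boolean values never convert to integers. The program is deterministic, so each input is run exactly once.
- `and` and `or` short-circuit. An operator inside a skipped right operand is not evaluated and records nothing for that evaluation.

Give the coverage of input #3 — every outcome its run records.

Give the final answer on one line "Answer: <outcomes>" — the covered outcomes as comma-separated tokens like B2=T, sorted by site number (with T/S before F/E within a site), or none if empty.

Simulating input #3 (h=2, u=4, w=1) step by step:
  B1->F, B2->T, B3->T, B4->F, B5->F, B6->T, B9->T
collecting distinct outcomes: B1=F, B2=T, B3=T, B4=F, B5=F, B6=T, B9=T

Answer: B1=F, B2=T, B3=T, B4=F, B5=F, B6=T, B9=T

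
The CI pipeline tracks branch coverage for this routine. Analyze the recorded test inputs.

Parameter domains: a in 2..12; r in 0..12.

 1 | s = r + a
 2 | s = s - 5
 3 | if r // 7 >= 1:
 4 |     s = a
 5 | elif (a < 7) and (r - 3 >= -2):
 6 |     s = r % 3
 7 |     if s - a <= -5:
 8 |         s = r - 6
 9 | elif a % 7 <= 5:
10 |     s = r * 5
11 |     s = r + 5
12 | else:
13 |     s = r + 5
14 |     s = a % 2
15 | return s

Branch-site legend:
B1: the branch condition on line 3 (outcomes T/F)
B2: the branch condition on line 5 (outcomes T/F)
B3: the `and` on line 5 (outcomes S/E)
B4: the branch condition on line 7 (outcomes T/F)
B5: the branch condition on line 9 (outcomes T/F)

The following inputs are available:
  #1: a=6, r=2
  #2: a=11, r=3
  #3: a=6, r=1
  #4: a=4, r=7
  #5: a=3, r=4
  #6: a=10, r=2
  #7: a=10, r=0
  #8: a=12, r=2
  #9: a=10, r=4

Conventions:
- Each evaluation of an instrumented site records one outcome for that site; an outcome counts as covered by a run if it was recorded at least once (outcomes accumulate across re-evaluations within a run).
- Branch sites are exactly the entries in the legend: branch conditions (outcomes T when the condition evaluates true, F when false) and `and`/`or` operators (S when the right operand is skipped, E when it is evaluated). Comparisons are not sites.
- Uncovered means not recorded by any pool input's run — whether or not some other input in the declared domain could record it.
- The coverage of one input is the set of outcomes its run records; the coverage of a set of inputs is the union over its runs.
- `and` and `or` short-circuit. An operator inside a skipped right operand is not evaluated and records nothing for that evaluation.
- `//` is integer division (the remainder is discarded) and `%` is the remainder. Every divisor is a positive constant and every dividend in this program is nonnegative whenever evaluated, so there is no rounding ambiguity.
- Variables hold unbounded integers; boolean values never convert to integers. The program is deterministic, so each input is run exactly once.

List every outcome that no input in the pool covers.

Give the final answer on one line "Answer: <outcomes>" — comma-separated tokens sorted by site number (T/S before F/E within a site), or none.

input #1 (a=6, r=2): covers B1=F, B2=T, B3=E, B4=F
input #2 (a=11, r=3): covers B1=F, B2=F, B3=S, B5=T
input #3 (a=6, r=1): covers B1=F, B2=T, B3=E, B4=T
input #4 (a=4, r=7): covers B1=T
input #5 (a=3, r=4): covers B1=F, B2=T, B3=E, B4=F
input #6 (a=10, r=2): covers B1=F, B2=F, B3=S, B5=T
input #7 (a=10, r=0): covers B1=F, B2=F, B3=S, B5=T
input #8 (a=12, r=2): covers B1=F, B2=F, B3=S, B5=T
input #9 (a=10, r=4): covers B1=F, B2=F, B3=S, B5=T
union over the pool: B1=T, B1=F, B2=T, B2=F, B3=S, B3=E, B4=T, B4=F, B5=T
uncovered (1 of 10): B5=F

Answer: B5=F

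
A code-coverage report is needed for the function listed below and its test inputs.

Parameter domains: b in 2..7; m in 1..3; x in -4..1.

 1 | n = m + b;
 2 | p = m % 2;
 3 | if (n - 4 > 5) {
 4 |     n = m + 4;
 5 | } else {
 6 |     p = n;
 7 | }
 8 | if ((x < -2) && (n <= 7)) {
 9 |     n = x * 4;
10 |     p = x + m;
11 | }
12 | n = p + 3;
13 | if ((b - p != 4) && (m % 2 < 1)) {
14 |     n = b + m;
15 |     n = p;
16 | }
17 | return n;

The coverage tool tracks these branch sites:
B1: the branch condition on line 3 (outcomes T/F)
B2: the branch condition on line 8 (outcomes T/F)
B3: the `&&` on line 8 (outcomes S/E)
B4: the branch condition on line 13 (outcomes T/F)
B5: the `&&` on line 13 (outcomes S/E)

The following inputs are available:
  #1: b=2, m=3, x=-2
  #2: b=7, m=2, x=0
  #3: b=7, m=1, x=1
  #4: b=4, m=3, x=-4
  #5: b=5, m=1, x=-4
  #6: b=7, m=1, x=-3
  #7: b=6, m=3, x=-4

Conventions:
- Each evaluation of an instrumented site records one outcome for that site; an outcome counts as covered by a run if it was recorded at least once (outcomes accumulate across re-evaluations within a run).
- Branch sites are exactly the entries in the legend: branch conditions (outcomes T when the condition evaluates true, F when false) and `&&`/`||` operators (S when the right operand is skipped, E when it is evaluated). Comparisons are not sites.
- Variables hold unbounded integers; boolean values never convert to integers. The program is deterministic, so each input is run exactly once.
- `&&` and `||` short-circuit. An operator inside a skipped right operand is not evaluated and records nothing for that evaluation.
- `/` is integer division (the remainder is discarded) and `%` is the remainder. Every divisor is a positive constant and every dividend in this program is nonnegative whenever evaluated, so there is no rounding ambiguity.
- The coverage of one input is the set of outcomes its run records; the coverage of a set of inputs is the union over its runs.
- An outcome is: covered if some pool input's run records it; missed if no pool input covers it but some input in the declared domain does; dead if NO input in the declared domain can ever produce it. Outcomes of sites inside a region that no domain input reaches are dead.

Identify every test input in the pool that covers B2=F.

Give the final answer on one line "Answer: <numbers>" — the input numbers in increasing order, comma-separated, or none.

input #1 (b=2, m=3, x=-2): records B2=F
input #2 (b=7, m=2, x=0): records B2=F
input #3 (b=7, m=1, x=1): records B2=F
input #4 (b=4, m=3, x=-4): does not record B2=F
input #5 (b=5, m=1, x=-4): does not record B2=F
input #6 (b=7, m=1, x=-3): records B2=F
input #7 (b=6, m=3, x=-4): records B2=F

Answer: 1, 2, 3, 6, 7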